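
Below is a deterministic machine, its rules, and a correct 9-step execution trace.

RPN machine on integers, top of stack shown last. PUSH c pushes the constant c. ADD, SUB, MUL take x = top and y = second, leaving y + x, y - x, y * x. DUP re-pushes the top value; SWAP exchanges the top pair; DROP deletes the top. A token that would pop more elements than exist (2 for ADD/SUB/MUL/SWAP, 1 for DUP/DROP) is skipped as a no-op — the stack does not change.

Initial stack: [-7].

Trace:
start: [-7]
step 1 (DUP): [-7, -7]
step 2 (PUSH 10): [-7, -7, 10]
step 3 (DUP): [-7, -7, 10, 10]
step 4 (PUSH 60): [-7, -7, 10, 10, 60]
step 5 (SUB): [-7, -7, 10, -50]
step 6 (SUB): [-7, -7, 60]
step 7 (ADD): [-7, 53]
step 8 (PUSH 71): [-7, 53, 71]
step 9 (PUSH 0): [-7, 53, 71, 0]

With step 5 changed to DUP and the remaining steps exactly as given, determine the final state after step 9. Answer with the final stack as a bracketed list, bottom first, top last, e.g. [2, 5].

(re-executing from step 5 with the substitution; state before step 5: [-7, -7, 10, 10, 60])
step 5 (DUP): [-7, -7, 10, 10, 60, 60]
step 6 (SUB): [-7, -7, 10, 10, 0]
step 7 (ADD): [-7, -7, 10, 10]
step 8 (PUSH 71): [-7, -7, 10, 10, 71]
step 9 (PUSH 0): [-7, -7, 10, 10, 71, 0]

[-7, -7, 10, 10, 71, 0]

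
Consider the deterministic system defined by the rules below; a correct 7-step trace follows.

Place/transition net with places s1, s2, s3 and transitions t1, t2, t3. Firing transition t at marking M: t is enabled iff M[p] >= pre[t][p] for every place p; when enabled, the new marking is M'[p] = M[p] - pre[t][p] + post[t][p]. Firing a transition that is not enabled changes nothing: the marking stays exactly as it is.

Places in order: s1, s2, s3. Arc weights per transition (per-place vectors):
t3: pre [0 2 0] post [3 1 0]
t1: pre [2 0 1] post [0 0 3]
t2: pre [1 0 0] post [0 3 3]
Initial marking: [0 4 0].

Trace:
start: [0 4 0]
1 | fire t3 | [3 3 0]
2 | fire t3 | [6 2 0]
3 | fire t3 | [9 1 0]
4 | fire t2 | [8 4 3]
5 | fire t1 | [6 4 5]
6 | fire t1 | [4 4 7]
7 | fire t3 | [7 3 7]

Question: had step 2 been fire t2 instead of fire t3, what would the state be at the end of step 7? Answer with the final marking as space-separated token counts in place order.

(re-executing from step 2 with the substitution; state before step 2: [3 3 0])
2 | fire t2 | [2 6 3]
3 | fire t3 | [5 5 3]
4 | fire t2 | [4 8 6]
5 | fire t1 | [2 8 8]
6 | fire t1 | [0 8 10]
7 | fire t3 | [3 7 10]

3 7 10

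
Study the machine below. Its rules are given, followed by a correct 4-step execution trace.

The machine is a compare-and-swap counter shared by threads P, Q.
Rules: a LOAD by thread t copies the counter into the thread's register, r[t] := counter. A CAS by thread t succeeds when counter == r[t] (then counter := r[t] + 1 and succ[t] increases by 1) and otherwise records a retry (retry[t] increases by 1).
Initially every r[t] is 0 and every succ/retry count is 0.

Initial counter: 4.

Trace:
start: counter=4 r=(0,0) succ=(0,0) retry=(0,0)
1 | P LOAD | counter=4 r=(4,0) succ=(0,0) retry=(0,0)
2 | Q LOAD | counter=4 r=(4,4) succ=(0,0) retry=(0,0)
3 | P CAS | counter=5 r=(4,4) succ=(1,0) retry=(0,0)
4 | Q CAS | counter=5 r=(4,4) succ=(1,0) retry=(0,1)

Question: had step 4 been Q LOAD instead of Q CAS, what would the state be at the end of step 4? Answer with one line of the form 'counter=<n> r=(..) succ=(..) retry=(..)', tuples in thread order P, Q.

(re-executing from step 4 with the substitution; state before step 4: counter=5 r=(4,4) succ=(1,0) retry=(0,0))
4 | Q LOAD | counter=5 r=(4,5) succ=(1,0) retry=(0,0)

counter=5 r=(4,5) succ=(1,0) retry=(0,0)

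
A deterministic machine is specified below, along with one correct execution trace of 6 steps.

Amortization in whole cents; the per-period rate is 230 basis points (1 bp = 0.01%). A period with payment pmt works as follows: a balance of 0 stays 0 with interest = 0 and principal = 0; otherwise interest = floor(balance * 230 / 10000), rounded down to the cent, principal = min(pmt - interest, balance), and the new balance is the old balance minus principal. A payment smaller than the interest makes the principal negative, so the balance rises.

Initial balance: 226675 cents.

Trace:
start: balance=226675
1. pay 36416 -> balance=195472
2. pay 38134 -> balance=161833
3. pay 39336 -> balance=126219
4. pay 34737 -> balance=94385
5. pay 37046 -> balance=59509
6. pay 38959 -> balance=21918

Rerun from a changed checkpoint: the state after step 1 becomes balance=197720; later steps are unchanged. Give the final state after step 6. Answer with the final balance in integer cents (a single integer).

24438

state after step 1 := balance=197720
2. pay 38134 -> balance=164133
3. pay 39336 -> balance=128572
4. pay 34737 -> balance=96792
5. pay 37046 -> balance=61972
6. pay 38959 -> balance=24438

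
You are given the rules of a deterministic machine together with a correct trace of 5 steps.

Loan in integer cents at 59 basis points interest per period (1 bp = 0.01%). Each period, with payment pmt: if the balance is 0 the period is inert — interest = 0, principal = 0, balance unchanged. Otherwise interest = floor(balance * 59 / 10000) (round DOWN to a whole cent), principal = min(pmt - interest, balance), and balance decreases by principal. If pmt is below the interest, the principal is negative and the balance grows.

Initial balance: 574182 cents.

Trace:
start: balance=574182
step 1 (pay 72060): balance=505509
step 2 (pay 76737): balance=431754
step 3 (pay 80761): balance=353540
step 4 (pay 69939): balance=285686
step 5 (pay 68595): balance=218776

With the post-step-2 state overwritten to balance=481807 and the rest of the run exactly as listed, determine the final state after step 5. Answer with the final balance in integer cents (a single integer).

269720

state after step 2 := balance=481807
step 3 (pay 80761): balance=403888
step 4 (pay 69939): balance=336331
step 5 (pay 68595): balance=269720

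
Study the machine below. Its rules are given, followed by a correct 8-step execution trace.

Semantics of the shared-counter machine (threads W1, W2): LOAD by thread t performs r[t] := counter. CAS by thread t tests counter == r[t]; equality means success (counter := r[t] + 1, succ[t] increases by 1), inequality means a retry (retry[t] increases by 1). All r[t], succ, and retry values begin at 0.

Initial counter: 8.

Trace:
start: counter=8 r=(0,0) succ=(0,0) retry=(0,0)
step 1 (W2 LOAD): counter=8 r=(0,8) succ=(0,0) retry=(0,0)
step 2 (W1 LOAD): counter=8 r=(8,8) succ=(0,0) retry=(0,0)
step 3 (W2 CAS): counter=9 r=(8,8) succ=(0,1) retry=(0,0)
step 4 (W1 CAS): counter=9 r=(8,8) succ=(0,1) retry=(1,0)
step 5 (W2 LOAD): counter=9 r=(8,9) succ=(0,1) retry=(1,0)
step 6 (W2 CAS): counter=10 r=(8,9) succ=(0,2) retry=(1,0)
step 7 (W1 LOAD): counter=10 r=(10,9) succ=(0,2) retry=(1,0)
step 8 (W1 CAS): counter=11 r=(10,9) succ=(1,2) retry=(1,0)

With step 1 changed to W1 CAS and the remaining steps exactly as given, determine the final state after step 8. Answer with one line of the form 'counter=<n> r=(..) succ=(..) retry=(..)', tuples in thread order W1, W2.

counter=11 r=(10,9) succ=(2,1) retry=(1,1)

(re-executing from step 1 with the substitution; state before step 1: counter=8 r=(0,0) succ=(0,0) retry=(0,0))
step 1 (W1 CAS): counter=8 r=(0,0) succ=(0,0) retry=(1,0)
step 2 (W1 LOAD): counter=8 r=(8,0) succ=(0,0) retry=(1,0)
step 3 (W2 CAS): counter=8 r=(8,0) succ=(0,0) retry=(1,1)
step 4 (W1 CAS): counter=9 r=(8,0) succ=(1,0) retry=(1,1)
step 5 (W2 LOAD): counter=9 r=(8,9) succ=(1,0) retry=(1,1)
step 6 (W2 CAS): counter=10 r=(8,9) succ=(1,1) retry=(1,1)
step 7 (W1 LOAD): counter=10 r=(10,9) succ=(1,1) retry=(1,1)
step 8 (W1 CAS): counter=11 r=(10,9) succ=(2,1) retry=(1,1)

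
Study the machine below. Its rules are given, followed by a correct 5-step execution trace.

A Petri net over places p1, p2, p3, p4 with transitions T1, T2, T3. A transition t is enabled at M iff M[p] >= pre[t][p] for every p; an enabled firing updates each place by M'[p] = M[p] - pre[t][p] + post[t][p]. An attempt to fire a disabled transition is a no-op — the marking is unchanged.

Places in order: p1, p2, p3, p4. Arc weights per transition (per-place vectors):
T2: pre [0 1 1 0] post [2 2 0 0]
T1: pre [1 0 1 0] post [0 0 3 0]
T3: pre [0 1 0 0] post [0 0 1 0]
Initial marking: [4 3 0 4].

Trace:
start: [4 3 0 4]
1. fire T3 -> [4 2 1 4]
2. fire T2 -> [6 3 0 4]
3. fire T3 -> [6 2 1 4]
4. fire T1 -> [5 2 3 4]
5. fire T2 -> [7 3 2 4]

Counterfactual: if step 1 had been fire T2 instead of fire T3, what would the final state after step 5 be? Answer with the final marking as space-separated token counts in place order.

(re-executing from step 1 with the substitution; state before step 1: [4 3 0 4])
1. fire T2 -> [4 3 0 4]
2. fire T2 -> [4 3 0 4]
3. fire T3 -> [4 2 1 4]
4. fire T1 -> [3 2 3 4]
5. fire T2 -> [5 3 2 4]

5 3 2 4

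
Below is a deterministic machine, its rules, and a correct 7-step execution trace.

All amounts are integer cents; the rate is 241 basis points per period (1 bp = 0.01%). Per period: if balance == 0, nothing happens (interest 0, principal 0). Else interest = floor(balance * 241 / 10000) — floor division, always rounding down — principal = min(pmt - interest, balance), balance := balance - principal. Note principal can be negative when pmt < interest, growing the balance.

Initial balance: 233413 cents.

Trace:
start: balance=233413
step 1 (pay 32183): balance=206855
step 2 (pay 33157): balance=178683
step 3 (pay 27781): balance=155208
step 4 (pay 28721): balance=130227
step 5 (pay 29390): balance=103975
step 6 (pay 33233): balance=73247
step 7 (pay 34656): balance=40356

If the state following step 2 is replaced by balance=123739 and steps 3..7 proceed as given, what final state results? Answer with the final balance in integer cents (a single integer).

state after step 2 := balance=123739
step 3 (pay 27781): balance=98940
step 4 (pay 28721): balance=72603
step 5 (pay 29390): balance=44962
step 6 (pay 33233): balance=12812
step 7 (pay 34656): balance=0

0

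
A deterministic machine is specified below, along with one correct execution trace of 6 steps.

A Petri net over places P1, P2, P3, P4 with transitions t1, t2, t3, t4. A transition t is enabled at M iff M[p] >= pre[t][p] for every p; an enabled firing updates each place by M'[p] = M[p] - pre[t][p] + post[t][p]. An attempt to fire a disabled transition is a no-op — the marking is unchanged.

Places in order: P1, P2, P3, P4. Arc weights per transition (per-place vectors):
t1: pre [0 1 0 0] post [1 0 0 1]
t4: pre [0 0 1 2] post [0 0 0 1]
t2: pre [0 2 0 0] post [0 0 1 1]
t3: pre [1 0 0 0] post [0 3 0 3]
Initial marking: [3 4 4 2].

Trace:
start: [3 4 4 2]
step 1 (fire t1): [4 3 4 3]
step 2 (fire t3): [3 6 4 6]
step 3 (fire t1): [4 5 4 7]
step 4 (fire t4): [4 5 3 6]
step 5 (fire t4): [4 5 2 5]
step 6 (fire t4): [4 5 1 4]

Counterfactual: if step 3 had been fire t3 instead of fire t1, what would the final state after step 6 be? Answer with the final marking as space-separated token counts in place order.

(re-executing from step 3 with the substitution; state before step 3: [3 6 4 6])
step 3 (fire t3): [2 9 4 9]
step 4 (fire t4): [2 9 3 8]
step 5 (fire t4): [2 9 2 7]
step 6 (fire t4): [2 9 1 6]

2 9 1 6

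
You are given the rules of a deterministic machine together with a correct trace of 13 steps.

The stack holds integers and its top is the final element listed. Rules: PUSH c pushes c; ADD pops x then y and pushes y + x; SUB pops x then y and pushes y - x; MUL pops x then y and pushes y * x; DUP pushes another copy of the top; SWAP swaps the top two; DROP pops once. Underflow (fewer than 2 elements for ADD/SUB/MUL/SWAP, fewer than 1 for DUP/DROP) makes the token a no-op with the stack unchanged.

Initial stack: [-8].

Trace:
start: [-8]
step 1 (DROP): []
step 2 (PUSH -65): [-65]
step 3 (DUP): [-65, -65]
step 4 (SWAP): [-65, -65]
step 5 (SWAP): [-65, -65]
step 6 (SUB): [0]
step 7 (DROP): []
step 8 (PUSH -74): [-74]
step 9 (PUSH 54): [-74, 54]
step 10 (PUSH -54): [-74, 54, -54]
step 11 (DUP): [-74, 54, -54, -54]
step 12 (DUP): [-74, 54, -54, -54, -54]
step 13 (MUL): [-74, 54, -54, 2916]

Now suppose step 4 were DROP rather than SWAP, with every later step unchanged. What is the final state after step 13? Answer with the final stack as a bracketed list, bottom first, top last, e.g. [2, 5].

[-74, 54, -54, 2916]

(re-executing from step 4 with the substitution; state before step 4: [-65, -65])
step 4 (DROP): [-65]
step 5 (SWAP): [-65]
step 6 (SUB): [-65]
step 7 (DROP): []
step 8 (PUSH -74): [-74]
step 9 (PUSH 54): [-74, 54]
step 10 (PUSH -54): [-74, 54, -54]
step 11 (DUP): [-74, 54, -54, -54]
step 12 (DUP): [-74, 54, -54, -54, -54]
step 13 (MUL): [-74, 54, -54, 2916]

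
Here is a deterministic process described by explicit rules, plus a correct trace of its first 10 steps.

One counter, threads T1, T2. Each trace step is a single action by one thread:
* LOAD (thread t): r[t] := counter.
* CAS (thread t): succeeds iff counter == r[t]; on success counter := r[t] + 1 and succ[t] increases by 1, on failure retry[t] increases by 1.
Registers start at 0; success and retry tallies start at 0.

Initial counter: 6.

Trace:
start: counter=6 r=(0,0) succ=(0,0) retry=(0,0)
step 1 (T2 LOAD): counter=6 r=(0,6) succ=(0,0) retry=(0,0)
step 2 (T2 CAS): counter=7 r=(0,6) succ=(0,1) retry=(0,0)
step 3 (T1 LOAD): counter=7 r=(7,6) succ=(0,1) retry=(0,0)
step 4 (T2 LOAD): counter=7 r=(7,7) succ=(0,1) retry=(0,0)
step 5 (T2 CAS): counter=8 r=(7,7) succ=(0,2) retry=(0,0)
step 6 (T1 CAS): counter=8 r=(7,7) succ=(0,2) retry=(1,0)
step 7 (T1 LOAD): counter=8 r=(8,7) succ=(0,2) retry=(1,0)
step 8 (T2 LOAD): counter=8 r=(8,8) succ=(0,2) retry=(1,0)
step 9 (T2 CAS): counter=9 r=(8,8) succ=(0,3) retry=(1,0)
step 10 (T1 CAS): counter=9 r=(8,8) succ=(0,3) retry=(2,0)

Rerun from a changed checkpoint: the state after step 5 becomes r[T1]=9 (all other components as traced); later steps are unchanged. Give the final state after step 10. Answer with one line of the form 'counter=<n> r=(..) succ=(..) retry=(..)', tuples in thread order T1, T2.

state after step 5 := counter=8 r=(9,7) succ=(0,2) retry=(0,0)
step 6 (T1 CAS): counter=8 r=(9,7) succ=(0,2) retry=(1,0)
step 7 (T1 LOAD): counter=8 r=(8,7) succ=(0,2) retry=(1,0)
step 8 (T2 LOAD): counter=8 r=(8,8) succ=(0,2) retry=(1,0)
step 9 (T2 CAS): counter=9 r=(8,8) succ=(0,3) retry=(1,0)
step 10 (T1 CAS): counter=9 r=(8,8) succ=(0,3) retry=(2,0)

counter=9 r=(8,8) succ=(0,3) retry=(2,0)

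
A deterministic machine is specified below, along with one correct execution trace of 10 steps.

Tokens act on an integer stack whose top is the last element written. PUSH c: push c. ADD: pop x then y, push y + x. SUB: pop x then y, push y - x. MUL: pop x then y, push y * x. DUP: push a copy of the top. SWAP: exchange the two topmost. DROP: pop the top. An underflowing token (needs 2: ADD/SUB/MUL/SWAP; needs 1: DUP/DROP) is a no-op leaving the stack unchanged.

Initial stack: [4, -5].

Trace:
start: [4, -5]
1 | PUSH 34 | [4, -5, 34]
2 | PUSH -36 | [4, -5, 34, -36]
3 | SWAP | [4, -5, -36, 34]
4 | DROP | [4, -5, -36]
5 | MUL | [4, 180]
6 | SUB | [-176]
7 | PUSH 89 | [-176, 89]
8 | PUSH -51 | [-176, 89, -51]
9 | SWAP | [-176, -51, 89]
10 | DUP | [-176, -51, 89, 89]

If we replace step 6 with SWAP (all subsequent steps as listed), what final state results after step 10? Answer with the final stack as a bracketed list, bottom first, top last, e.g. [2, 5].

[180, 4, -51, 89, 89]

(re-executing from step 6 with the substitution; state before step 6: [4, 180])
6 | SWAP | [180, 4]
7 | PUSH 89 | [180, 4, 89]
8 | PUSH -51 | [180, 4, 89, -51]
9 | SWAP | [180, 4, -51, 89]
10 | DUP | [180, 4, -51, 89, 89]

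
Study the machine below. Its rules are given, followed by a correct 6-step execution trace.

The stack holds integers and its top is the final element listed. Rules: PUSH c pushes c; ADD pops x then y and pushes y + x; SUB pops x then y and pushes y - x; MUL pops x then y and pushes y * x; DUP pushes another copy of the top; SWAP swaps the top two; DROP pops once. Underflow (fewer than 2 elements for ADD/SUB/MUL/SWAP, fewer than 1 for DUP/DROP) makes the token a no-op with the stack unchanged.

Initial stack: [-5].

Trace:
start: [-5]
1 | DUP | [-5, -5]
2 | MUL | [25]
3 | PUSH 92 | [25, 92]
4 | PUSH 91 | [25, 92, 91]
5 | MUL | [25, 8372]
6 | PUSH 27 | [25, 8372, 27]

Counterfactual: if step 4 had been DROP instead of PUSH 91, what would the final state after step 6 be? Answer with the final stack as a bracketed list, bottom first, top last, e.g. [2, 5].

(re-executing from step 4 with the substitution; state before step 4: [25, 92])
4 | DROP | [25]
5 | MUL | [25]
6 | PUSH 27 | [25, 27]

[25, 27]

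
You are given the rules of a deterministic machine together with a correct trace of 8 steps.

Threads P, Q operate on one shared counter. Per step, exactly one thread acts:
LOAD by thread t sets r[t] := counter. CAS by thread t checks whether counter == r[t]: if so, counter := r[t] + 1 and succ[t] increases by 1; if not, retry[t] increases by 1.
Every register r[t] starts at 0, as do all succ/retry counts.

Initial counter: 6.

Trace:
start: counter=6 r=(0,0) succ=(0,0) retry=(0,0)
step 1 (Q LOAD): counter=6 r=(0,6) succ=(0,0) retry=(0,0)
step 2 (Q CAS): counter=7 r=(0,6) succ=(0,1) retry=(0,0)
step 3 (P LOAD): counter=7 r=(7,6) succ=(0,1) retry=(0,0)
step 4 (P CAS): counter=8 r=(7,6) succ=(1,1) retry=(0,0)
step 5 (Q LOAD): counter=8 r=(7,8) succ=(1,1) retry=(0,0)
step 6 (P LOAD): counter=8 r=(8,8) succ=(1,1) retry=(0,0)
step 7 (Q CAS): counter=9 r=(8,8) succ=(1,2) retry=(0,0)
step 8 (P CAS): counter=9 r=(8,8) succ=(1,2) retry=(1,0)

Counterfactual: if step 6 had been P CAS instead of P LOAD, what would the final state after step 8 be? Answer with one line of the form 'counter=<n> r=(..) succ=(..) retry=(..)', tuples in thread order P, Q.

counter=9 r=(7,8) succ=(1,2) retry=(2,0)

(re-executing from step 6 with the substitution; state before step 6: counter=8 r=(7,8) succ=(1,1) retry=(0,0))
step 6 (P CAS): counter=8 r=(7,8) succ=(1,1) retry=(1,0)
step 7 (Q CAS): counter=9 r=(7,8) succ=(1,2) retry=(1,0)
step 8 (P CAS): counter=9 r=(7,8) succ=(1,2) retry=(2,0)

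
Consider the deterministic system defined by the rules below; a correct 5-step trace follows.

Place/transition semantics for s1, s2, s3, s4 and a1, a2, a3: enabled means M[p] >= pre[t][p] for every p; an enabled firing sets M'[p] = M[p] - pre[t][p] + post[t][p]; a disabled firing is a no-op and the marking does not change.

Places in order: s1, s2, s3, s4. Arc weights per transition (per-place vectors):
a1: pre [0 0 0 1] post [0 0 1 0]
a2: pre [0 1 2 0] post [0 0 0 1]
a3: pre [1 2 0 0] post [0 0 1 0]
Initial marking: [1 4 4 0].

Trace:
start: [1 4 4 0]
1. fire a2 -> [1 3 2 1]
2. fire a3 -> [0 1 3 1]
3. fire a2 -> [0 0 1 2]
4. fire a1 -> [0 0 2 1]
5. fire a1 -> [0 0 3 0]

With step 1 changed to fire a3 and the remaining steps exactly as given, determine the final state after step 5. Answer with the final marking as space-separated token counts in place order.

(re-executing from step 1 with the substitution; state before step 1: [1 4 4 0])
1. fire a3 -> [0 2 5 0]
2. fire a3 -> [0 2 5 0]
3. fire a2 -> [0 1 3 1]
4. fire a1 -> [0 1 4 0]
5. fire a1 -> [0 1 4 0]

0 1 4 0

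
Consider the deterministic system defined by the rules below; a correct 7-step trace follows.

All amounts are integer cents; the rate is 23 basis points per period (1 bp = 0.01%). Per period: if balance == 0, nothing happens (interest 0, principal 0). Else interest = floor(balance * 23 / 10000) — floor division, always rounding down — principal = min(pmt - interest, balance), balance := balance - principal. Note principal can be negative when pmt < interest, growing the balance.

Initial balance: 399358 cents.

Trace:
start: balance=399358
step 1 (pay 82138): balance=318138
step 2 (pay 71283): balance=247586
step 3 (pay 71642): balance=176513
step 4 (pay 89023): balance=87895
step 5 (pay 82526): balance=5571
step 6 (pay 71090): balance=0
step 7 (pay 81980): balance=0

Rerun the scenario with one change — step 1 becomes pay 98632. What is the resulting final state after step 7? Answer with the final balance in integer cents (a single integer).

(re-executing from step 1 with the substitution; state before step 1: balance=399358)
step 1 (pay 98632): balance=301644
step 2 (pay 71283): balance=231054
step 3 (pay 71642): balance=159943
step 4 (pay 89023): balance=71287
step 5 (pay 82526): balance=0
step 6 (pay 71090): balance=0
step 7 (pay 81980): balance=0

0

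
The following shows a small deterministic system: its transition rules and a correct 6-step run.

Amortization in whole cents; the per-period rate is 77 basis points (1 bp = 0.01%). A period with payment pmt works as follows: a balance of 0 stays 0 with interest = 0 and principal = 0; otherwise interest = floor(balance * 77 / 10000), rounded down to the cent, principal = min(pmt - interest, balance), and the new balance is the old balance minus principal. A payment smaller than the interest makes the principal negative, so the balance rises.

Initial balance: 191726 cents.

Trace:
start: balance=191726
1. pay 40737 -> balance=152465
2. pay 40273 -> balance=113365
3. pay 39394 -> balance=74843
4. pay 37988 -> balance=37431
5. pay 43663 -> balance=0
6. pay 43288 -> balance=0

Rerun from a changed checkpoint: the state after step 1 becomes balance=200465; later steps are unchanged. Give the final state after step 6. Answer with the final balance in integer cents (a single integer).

state after step 1 := balance=200465
2. pay 40273 -> balance=161735
3. pay 39394 -> balance=123586
4. pay 37988 -> balance=86549
5. pay 43663 -> balance=43552
6. pay 43288 -> balance=599

599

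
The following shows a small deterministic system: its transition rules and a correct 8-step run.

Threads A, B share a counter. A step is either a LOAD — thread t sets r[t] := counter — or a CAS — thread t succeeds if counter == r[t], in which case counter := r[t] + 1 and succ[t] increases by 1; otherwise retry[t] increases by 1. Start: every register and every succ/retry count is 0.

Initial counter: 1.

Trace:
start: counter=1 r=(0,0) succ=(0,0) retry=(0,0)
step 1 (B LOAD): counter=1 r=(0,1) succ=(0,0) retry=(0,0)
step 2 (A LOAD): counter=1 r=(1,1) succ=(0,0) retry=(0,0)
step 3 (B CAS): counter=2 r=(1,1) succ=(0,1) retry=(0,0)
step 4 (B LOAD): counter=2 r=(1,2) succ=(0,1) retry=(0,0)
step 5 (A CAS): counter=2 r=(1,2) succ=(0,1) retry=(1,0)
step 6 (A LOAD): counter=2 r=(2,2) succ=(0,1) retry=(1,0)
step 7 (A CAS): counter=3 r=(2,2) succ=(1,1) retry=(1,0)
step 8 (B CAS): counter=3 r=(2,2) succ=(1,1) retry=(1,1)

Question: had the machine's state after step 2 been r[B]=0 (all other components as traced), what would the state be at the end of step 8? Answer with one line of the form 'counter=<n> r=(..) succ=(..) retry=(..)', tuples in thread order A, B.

counter=3 r=(2,1) succ=(2,0) retry=(0,2)

state after step 2 := counter=1 r=(1,0) succ=(0,0) retry=(0,0)
step 3 (B CAS): counter=1 r=(1,0) succ=(0,0) retry=(0,1)
step 4 (B LOAD): counter=1 r=(1,1) succ=(0,0) retry=(0,1)
step 5 (A CAS): counter=2 r=(1,1) succ=(1,0) retry=(0,1)
step 6 (A LOAD): counter=2 r=(2,1) succ=(1,0) retry=(0,1)
step 7 (A CAS): counter=3 r=(2,1) succ=(2,0) retry=(0,1)
step 8 (B CAS): counter=3 r=(2,1) succ=(2,0) retry=(0,2)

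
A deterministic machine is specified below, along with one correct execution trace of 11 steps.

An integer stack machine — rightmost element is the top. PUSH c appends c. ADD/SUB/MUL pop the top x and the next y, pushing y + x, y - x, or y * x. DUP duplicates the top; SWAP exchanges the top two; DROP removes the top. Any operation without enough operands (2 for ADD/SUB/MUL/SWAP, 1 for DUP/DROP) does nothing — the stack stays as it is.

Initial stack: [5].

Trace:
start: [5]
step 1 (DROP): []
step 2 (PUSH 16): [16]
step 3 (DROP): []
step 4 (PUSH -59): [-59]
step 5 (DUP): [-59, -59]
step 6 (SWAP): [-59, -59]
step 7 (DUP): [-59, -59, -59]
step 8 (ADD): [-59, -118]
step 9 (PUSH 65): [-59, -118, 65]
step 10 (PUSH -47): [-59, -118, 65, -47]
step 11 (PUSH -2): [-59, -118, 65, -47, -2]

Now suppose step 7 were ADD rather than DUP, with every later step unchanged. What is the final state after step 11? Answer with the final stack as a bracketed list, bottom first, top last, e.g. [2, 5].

[-118, 65, -47, -2]

(re-executing from step 7 with the substitution; state before step 7: [-59, -59])
step 7 (ADD): [-118]
step 8 (ADD): [-118]
step 9 (PUSH 65): [-118, 65]
step 10 (PUSH -47): [-118, 65, -47]
step 11 (PUSH -2): [-118, 65, -47, -2]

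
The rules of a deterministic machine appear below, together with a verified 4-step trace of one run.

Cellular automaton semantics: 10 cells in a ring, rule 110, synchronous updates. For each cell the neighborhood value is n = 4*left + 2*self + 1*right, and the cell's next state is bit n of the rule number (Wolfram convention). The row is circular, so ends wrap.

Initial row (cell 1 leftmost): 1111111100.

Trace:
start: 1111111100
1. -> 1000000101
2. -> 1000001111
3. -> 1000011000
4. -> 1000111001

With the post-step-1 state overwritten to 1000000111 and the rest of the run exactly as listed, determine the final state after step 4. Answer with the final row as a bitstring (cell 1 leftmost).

state after step 1 := 1000000111
2. -> 1000001100
3. -> 1000011101
4. -> 1000110111

1000110111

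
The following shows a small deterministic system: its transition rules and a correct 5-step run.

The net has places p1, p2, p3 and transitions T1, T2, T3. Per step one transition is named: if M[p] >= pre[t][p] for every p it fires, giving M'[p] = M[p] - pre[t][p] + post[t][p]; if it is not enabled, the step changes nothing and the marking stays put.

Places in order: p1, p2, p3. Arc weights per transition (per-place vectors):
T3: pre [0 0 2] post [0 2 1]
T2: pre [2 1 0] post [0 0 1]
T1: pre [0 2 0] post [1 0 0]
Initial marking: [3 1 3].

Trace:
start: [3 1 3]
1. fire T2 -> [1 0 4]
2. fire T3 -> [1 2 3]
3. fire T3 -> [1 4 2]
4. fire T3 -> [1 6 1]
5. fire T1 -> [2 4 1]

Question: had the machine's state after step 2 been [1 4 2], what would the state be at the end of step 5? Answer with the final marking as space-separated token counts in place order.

state after step 2 := [1 4 2]
3. fire T3 -> [1 6 1]
4. fire T3 -> [1 6 1]
5. fire T1 -> [2 4 1]

2 4 1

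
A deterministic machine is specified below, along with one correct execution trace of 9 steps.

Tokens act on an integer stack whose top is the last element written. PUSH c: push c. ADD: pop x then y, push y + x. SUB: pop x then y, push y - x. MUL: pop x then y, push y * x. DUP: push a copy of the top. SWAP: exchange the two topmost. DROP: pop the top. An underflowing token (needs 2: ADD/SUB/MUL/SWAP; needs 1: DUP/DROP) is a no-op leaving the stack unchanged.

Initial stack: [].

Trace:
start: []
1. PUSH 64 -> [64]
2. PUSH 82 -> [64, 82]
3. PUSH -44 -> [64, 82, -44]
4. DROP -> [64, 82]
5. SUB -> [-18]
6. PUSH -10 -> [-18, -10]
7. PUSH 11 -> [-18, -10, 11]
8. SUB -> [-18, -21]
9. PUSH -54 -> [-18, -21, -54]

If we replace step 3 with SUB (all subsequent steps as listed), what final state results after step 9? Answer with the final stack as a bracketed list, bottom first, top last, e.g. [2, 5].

(re-executing from step 3 with the substitution; state before step 3: [64, 82])
3. SUB -> [-18]
4. DROP -> []
5. SUB -> []
6. PUSH -10 -> [-10]
7. PUSH 11 -> [-10, 11]
8. SUB -> [-21]
9. PUSH -54 -> [-21, -54]

[-21, -54]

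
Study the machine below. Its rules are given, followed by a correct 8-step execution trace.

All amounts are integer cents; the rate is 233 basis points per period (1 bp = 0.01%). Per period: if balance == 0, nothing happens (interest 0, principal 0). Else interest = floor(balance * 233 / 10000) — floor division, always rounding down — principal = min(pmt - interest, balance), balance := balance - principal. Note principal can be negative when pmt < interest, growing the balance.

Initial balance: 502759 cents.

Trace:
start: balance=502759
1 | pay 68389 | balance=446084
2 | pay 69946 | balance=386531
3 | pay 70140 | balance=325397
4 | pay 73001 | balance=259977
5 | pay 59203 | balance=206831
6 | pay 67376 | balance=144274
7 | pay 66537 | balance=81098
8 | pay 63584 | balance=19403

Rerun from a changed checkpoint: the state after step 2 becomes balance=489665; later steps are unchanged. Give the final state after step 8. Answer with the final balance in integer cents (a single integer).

137821

state after step 2 := balance=489665
3 | pay 70140 | balance=430934
4 | pay 73001 | balance=367973
5 | pay 59203 | balance=317343
6 | pay 67376 | balance=257361
7 | pay 66537 | balance=196820
8 | pay 63584 | balance=137821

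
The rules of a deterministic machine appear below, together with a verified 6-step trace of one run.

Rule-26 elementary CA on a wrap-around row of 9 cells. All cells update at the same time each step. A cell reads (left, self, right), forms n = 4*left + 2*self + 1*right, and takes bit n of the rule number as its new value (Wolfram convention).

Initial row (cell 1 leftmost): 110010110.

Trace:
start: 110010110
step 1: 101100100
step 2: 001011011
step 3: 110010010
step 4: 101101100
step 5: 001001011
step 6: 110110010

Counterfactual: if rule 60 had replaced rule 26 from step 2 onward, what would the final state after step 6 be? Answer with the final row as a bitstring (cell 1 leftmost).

100001011

(re-executing steps 2..6 under rule 60; state before step 2: 101100100)
step 2: 111010110
step 3: 100111101
step 4: 010100011
step 5: 111110010
step 6: 100001011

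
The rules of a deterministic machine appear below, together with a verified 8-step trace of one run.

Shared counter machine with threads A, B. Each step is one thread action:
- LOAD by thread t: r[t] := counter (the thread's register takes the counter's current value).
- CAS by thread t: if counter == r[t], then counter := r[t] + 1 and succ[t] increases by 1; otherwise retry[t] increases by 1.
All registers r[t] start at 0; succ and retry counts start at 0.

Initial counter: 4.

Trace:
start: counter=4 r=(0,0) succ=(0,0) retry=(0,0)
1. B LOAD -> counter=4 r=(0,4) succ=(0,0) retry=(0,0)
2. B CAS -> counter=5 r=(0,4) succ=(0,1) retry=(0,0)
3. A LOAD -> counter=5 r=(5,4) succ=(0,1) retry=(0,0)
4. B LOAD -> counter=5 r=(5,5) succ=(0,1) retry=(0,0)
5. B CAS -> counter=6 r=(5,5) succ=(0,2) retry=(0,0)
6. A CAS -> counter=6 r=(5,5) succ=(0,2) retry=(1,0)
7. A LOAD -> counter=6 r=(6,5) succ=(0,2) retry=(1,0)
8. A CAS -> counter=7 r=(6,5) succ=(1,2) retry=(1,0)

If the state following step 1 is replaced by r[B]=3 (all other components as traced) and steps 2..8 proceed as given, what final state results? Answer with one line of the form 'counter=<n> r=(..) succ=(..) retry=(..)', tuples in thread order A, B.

state after step 1 := counter=4 r=(0,3) succ=(0,0) retry=(0,0)
2. B CAS -> counter=4 r=(0,3) succ=(0,0) retry=(0,1)
3. A LOAD -> counter=4 r=(4,3) succ=(0,0) retry=(0,1)
4. B LOAD -> counter=4 r=(4,4) succ=(0,0) retry=(0,1)
5. B CAS -> counter=5 r=(4,4) succ=(0,1) retry=(0,1)
6. A CAS -> counter=5 r=(4,4) succ=(0,1) retry=(1,1)
7. A LOAD -> counter=5 r=(5,4) succ=(0,1) retry=(1,1)
8. A CAS -> counter=6 r=(5,4) succ=(1,1) retry=(1,1)

counter=6 r=(5,4) succ=(1,1) retry=(1,1)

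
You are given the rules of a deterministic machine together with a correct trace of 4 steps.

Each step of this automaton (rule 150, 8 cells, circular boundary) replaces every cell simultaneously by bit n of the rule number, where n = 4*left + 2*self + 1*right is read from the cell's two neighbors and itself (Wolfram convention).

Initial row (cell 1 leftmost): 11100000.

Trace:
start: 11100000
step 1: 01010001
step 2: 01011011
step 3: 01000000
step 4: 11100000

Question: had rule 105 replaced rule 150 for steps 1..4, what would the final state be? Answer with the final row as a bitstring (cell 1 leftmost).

(re-executing steps 1..4 under rule 105; state before step 1: 11100000)
step 1: 10101110
step 2: 01011011
step 3: 10111111
step 4: 11100000

11100000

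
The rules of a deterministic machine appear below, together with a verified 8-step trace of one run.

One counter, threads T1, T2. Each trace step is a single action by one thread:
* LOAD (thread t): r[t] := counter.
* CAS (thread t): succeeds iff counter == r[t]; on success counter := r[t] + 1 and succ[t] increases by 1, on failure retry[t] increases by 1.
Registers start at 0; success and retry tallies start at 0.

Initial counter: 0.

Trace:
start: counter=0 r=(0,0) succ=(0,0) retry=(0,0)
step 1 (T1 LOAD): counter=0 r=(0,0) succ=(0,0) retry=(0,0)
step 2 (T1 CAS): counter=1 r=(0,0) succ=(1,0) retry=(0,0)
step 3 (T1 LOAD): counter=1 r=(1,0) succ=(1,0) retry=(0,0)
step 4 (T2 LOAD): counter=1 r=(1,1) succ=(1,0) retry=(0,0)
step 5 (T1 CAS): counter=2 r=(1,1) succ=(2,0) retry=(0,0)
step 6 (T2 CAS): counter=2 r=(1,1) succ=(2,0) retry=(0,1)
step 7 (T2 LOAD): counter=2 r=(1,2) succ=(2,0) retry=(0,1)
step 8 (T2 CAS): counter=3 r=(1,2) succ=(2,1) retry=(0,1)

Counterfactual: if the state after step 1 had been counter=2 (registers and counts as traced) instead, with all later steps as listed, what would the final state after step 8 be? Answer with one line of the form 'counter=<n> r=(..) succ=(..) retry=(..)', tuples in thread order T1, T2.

counter=4 r=(2,3) succ=(1,1) retry=(1,1)

state after step 1 := counter=2 r=(0,0) succ=(0,0) retry=(0,0)
step 2 (T1 CAS): counter=2 r=(0,0) succ=(0,0) retry=(1,0)
step 3 (T1 LOAD): counter=2 r=(2,0) succ=(0,0) retry=(1,0)
step 4 (T2 LOAD): counter=2 r=(2,2) succ=(0,0) retry=(1,0)
step 5 (T1 CAS): counter=3 r=(2,2) succ=(1,0) retry=(1,0)
step 6 (T2 CAS): counter=3 r=(2,2) succ=(1,0) retry=(1,1)
step 7 (T2 LOAD): counter=3 r=(2,3) succ=(1,0) retry=(1,1)
step 8 (T2 CAS): counter=4 r=(2,3) succ=(1,1) retry=(1,1)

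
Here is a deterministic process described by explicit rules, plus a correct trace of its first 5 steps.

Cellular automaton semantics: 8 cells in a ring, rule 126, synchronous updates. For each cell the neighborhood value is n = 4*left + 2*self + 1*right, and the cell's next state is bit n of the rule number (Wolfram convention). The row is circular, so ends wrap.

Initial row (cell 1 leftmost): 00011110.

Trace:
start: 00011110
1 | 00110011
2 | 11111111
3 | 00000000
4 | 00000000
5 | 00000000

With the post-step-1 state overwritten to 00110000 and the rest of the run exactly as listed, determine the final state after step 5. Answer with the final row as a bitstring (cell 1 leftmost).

00000000

state after step 1 := 00110000
2 | 01111000
3 | 11001100
4 | 11111111
5 | 00000000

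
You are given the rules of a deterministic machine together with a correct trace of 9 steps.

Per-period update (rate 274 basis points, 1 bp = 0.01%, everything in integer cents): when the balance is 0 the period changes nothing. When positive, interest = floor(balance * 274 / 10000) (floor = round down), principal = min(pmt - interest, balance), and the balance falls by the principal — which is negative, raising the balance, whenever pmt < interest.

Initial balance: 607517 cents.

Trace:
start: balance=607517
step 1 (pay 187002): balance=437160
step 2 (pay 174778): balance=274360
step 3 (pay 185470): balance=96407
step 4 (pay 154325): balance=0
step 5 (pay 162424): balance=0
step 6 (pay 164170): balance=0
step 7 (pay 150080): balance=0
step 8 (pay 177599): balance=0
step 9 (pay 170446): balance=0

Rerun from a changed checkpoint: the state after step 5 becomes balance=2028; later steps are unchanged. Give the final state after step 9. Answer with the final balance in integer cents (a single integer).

state after step 5 := balance=2028
step 6 (pay 164170): balance=0
step 7 (pay 150080): balance=0
step 8 (pay 177599): balance=0
step 9 (pay 170446): balance=0

0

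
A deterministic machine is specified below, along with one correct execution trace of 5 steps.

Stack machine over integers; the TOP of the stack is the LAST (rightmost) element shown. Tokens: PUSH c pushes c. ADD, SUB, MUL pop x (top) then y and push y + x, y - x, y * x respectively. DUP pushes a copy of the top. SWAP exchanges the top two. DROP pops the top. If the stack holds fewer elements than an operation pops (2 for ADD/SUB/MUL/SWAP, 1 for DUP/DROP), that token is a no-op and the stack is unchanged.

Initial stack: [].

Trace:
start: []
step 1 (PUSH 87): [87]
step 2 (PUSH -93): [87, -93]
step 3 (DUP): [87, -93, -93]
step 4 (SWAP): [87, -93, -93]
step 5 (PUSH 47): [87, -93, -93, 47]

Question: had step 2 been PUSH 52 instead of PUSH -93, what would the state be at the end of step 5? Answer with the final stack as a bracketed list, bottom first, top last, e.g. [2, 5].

[87, 52, 52, 47]

(re-executing from step 2 with the substitution; state before step 2: [87])
step 2 (PUSH 52): [87, 52]
step 3 (DUP): [87, 52, 52]
step 4 (SWAP): [87, 52, 52]
step 5 (PUSH 47): [87, 52, 52, 47]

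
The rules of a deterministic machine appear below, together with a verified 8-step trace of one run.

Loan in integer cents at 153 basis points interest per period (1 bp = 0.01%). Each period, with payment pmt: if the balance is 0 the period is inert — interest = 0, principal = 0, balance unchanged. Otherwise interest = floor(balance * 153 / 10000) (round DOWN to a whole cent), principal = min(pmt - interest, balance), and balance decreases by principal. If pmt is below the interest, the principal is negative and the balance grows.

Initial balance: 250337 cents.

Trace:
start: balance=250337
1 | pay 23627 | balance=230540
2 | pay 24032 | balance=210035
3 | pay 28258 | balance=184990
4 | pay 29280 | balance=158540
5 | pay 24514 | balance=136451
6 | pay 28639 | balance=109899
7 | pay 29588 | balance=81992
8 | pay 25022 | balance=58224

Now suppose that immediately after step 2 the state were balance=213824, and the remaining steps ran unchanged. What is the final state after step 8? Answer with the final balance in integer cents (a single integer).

state after step 2 := balance=213824
3 | pay 28258 | balance=188837
4 | pay 29280 | balance=162446
5 | pay 24514 | balance=140417
6 | pay 28639 | balance=113926
7 | pay 29588 | balance=86081
8 | pay 25022 | balance=62376

62376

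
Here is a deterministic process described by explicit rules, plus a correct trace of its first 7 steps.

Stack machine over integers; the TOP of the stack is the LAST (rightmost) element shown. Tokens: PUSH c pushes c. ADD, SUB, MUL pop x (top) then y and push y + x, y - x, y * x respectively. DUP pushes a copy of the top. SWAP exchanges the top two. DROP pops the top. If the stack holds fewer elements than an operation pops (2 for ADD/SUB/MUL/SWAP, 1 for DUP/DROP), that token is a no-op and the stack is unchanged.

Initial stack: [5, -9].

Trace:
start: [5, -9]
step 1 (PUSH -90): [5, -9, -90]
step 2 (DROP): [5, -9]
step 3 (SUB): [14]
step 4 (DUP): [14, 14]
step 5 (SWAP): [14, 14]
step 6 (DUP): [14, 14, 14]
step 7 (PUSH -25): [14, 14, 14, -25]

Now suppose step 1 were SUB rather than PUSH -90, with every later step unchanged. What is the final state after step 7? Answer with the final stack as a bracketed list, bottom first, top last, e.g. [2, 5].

[-25]

(re-executing from step 1 with the substitution; state before step 1: [5, -9])
step 1 (SUB): [14]
step 2 (DROP): []
step 3 (SUB): []
step 4 (DUP): []
step 5 (SWAP): []
step 6 (DUP): []
step 7 (PUSH -25): [-25]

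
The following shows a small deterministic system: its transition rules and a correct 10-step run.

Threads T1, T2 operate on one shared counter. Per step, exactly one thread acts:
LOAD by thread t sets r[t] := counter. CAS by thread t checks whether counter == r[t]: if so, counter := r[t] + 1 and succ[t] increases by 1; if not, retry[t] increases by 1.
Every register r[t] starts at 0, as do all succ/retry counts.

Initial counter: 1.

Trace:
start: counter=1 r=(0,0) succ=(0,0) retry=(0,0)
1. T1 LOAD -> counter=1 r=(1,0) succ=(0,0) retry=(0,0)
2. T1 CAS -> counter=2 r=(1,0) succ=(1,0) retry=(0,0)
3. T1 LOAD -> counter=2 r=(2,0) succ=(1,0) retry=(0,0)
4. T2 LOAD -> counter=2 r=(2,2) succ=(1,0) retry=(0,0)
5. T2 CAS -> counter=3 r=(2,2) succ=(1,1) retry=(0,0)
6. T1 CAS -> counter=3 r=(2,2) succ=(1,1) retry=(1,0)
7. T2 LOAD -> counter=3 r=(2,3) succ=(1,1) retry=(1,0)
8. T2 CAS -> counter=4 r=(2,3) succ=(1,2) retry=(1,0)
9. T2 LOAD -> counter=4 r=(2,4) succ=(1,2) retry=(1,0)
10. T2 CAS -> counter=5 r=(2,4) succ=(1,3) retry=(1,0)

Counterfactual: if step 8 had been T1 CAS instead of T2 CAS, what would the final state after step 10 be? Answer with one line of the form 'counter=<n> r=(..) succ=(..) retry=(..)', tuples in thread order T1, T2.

(re-executing from step 8 with the substitution; state before step 8: counter=3 r=(2,3) succ=(1,1) retry=(1,0))
8. T1 CAS -> counter=3 r=(2,3) succ=(1,1) retry=(2,0)
9. T2 LOAD -> counter=3 r=(2,3) succ=(1,1) retry=(2,0)
10. T2 CAS -> counter=4 r=(2,3) succ=(1,2) retry=(2,0)

counter=4 r=(2,3) succ=(1,2) retry=(2,0)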